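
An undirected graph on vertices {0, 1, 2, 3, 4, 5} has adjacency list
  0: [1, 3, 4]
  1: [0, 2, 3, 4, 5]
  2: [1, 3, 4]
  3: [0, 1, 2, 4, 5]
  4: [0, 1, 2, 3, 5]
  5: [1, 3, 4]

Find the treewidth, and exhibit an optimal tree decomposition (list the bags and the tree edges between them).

Treewidth 3.
One optimal decomposition is:
Bags: B1 = {1, 2, 3, 4}  B2 = {1, 3, 4, 5}  B3 = {0, 1, 3, 4}
Tree: B1–B2, B2–B3

The largest bag has 4 vertices, giving width 3; this decomposition certifies tw(G) ≤ 3. On the other hand G contains the 4-clique {0, 1, 3, 4}. A clique must lie in a single bag of any decomposition, so no decomposition can have width below 3. Combining the bounds, tw(G) = 3.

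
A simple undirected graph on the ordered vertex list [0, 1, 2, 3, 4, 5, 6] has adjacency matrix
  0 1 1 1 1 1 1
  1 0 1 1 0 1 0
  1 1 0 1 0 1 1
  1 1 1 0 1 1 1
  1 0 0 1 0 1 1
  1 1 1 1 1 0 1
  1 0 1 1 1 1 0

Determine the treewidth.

4

A width-4 tree decomposition is:
Bags: B1 = {0, 1, 2, 3, 5}  B2 = {0, 2, 3, 5, 6}  B3 = {0, 3, 4, 5, 6}
Tree: B1–B2, B2–B3
The largest bag has 5 vertices, giving width 4; this decomposition certifies tw(G) ≤ 4. Conversely, {0, 1, 2, 3, 5} is a clique of size 5, and the vertices of any clique must share a bag in every tree decomposition; so some bag has ≥ 5 vertices and tw(G) ≥ 4. The upper and lower bounds meet at 4, so that is the treewidth.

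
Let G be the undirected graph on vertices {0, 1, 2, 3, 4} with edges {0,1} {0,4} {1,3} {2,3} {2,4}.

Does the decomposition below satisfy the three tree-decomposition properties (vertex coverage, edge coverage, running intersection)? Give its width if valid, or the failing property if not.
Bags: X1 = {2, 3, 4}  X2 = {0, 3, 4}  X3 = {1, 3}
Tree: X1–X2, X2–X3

A tree decomposition must satisfy three properties: every vertex lies in some bag; for every edge, both endpoints lie together in some bag; and for every vertex, the bags containing it form a connected subtree. Here edge (0,1) lies in no bag, so the decomposition is invalid.

No — edge (0,1) lies in no bag.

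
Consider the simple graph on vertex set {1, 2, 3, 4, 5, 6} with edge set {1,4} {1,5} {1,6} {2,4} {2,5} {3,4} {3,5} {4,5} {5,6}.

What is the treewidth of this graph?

A width-2 tree decomposition is:
Bags: B1 = {1, 4, 5}  B2 = {3, 4, 5}  B3 = {2, 4, 5}  B4 = {1, 5, 6}
Tree: B1–B2, B1–B3, B1–B4
Every bag has size at most 3, so the width is 3 − 1 = 2 and tw(G) ≤ 2. For the lower bound, the 3 vertices {1, 4, 5} are pairwise adjacent, and any tree decomposition puts a clique entirely inside one bag — forcing width ≥ 2. Combining the bounds, tw(G) = 2.

2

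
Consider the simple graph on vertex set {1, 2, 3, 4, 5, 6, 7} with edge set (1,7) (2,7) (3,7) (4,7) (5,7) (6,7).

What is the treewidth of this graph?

A width-1 tree decomposition is:
Bags: B1 = {1, 7}  B2 = {2, 7}  B3 = {4, 7}  B4 = {3, 7}  B5 = {6, 7}  B6 = {5, 7}
Tree: B1–B2, B1–B3, B3–B4, B2–B5, B1–B6
The largest bag has 2 vertices, giving width 1; this decomposition certifies tw(G) ≤ 1. Any graph with an edge has treewidth ≥ 1, and G has the edge 1–7. The upper and lower bounds meet at 1, so that is the treewidth.

1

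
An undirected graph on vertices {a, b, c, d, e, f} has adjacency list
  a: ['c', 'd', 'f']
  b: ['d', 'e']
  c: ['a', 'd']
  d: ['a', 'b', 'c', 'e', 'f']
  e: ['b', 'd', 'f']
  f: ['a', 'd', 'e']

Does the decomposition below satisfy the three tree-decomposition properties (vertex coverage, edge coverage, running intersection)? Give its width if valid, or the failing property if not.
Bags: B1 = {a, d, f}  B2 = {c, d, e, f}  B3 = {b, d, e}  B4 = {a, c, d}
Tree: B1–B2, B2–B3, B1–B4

No — bags containing vertex c are not connected in the tree.

A tree decomposition must satisfy three properties: every vertex lies in some bag; for every edge, both endpoints lie together in some bag; and for every vertex, the bags containing it form a connected subtree. Here bags containing vertex c are not connected in the tree, so the decomposition is invalid.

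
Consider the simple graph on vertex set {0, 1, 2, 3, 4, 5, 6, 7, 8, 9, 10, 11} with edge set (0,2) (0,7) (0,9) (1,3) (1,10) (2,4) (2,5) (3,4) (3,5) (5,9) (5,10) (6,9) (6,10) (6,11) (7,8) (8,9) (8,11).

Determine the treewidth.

3

A width-3 tree decomposition is:
Bags: B1 = {1, 2, 3, 4}  B2 = {1, 2, 3, 5}  B3 = {1, 2, 5, 10}  B4 = {0, 2, 5, 10}  B5 = {0, 5, 9, 10}  B6 = {0, 6, 9, 10}  B7 = {0, 6, 7, 9}  B8 = {6, 7, 8, 9}  B9 = {6, 7, 8, 11}
Tree: B1–B2, B2–B3, B3–B4, B4–B5, B5–B6, B6–B7, B7–B8, B8–B9
The largest bag has 4 vertices, giving width 3; this decomposition certifies tw(G) ≤ 3. For the lower bound: the 4 vertex sets {1,3,4}, {2}, {5}, {0,6,9,10} are disjoint, each induces a connected subgraph, and every pair is joined by at least one edge of G. Contracting each set to a single vertex therefore yields K_{4} as a minor, and since treewidth is minor-monotone, tw(G) ≥ tw(K_{4}) = 3. Hence tw(G) = 3 exactly.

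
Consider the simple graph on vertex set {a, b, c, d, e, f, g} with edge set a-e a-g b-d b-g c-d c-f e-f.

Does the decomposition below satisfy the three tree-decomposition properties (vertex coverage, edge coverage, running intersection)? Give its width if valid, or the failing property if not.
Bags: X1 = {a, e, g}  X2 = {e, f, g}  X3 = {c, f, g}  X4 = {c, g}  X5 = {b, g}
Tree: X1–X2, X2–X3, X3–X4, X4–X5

A tree decomposition must satisfy three properties: every vertex lies in some bag; for every edge, both endpoints lie together in some bag; and for every vertex, the bags containing it form a connected subtree. Here vertex d appears in no bag, so the decomposition is invalid.

No — vertex d appears in no bag.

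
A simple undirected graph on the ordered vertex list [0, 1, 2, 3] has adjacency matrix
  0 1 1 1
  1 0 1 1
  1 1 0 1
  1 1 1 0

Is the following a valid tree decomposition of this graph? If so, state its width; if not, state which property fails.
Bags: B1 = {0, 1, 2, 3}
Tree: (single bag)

Yes; width 3.

Checking the three conditions: (i) the bags cover all of {0, 1, 2, 3}; (ii) for each edge, some bag contains both endpoints; (iii) the bags containing any fixed vertex form a subtree. All hold, so the decomposition is valid with width 4 − 1 = 3.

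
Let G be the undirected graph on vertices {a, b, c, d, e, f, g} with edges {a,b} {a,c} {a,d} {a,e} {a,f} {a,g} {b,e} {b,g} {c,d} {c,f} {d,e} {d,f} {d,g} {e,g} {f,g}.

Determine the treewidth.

3

A width-3 tree decomposition is:
Bags: B1 = {a, d, f, g}  B2 = {a, d, e, g}  B3 = {a, c, d, f}  B4 = {a, b, e, g}
Tree: B1–B2, B1–B3, B2–B4
The largest bag has 4 vertices, giving width 3; this decomposition certifies tw(G) ≤ 3. On the other hand G contains the 4-clique {a, d, e, g}. A clique must lie in a single bag of any decomposition, so no decomposition can have width below 3. Therefore the treewidth is 3.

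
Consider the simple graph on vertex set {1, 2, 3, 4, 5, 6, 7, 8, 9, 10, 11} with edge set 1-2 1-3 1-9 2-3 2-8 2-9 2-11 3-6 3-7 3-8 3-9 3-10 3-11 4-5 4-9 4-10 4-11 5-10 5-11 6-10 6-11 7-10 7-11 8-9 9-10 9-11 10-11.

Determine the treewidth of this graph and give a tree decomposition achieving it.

Every bag has size at most 4, so the width is 4 − 1 = 3 and tw(G) ≤ 3. For the lower bound, the 4 vertices {2, 3, 8, 9} are pairwise adjacent, and any tree decomposition puts a clique entirely inside one bag — forcing width ≥ 3. Therefore the treewidth is 3.

Treewidth 3.
One optimal decomposition is:
Bags: B1 = {3, 9, 10, 11}  B2 = {2, 3, 9, 11}  B3 = {4, 9, 10, 11}  B4 = {3, 6, 10, 11}  B5 = {2, 3, 8, 9}  B6 = {1, 2, 3, 9}  B7 = {4, 5, 10, 11}  B8 = {3, 7, 10, 11}
Tree: B1–B2, B1–B3, B1–B4, B2–B5, B2–B6, B3–B7, B1–B8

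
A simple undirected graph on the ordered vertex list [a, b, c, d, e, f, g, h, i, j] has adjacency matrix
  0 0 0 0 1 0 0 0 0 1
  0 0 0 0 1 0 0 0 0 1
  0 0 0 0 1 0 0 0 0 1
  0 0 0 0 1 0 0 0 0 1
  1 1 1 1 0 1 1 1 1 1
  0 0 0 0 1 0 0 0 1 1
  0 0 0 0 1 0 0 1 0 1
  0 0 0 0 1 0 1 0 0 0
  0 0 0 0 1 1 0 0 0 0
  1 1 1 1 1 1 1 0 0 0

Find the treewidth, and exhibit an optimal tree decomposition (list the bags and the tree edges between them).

Treewidth 2.
One optimal decomposition is:
Bags: B1 = {a, e, j}  B2 = {b, e, j}  B3 = {e, f, j}  B4 = {e, g, j}  B5 = {c, e, j}  B6 = {d, e, j}  B7 = {e, g, h}  B8 = {e, f, i}
Tree: B1–B2, B1–B3, B2–B4, B2–B5, B1–B6, B4–B7, B3–B8

Each bag holds 3 vertices, so the decomposition has width 2, which upper-bounds the treewidth. Conversely, {d, e, j} is a clique of size 3, and the vertices of any clique must share a bag in every tree decomposition; so some bag has ≥ 3 vertices and tw(G) ≥ 2. Hence tw(G) = 2 exactly.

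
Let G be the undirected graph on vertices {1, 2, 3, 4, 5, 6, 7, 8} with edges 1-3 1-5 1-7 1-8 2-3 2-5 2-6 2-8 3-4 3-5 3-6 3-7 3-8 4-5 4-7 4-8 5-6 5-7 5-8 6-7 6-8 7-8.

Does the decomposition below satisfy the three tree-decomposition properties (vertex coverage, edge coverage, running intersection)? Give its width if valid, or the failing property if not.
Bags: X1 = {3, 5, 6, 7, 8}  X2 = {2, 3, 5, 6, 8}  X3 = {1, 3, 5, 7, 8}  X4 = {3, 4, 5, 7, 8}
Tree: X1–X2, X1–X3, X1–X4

Checking the three conditions: (i) the bags cover all of {1, 2, 3, 4, 5, 6, 7, 8}; (ii) for each edge, some bag contains both endpoints; (iii) the bags containing any fixed vertex form a subtree. All hold, so the decomposition is valid with width 5 − 1 = 4.

Yes; width 4.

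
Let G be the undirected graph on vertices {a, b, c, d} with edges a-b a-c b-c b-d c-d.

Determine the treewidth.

2

A width-2 tree decomposition is:
Bags: B1 = {a, b, c}  B2 = {b, c, d}
Tree: B1–B2
The largest bag has 3 vertices, giving width 2; this decomposition certifies tw(G) ≤ 2. On the other hand G contains the 3-clique {b, c, d}. A clique must lie in a single bag of any decomposition, so no decomposition can have width below 2. Therefore the treewidth is 2.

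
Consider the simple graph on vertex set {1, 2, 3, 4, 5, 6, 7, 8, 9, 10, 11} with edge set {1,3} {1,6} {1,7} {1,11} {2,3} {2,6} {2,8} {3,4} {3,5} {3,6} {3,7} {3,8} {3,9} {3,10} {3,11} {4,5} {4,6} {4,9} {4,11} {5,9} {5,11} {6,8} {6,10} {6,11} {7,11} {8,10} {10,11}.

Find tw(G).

3

A width-3 tree decomposition is:
Bags: B1 = {3, 6, 10, 11}  B2 = {3, 6, 8, 10}  B3 = {1, 3, 6, 11}  B4 = {3, 4, 6, 11}  B5 = {2, 3, 6, 8}  B6 = {3, 4, 5, 11}  B7 = {1, 3, 7, 11}  B8 = {3, 4, 5, 9}
Tree: B1–B2, B1–B3, B1–B4, B2–B5, B4–B6, B3–B7, B6–B8
The largest bag has 4 vertices, giving width 3; this decomposition certifies tw(G) ≤ 3. On the other hand G contains the 4-clique {3, 4, 5, 9}. A clique must lie in a single bag of any decomposition, so no decomposition can have width below 3. Combining the bounds, tw(G) = 3.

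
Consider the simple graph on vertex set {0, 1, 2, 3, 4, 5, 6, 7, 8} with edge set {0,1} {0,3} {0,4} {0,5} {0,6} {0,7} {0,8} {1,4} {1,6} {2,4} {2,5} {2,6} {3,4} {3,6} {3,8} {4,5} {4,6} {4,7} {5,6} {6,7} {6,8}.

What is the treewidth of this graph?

3

A width-3 tree decomposition is:
Bags: B1 = {0, 4, 5, 6}  B2 = {0, 3, 4, 6}  B3 = {2, 4, 5, 6}  B4 = {0, 3, 6, 8}  B5 = {0, 1, 4, 6}  B6 = {0, 4, 6, 7}
Tree: B1–B2, B1–B3, B2–B4, B2–B5, B1–B6
The largest bag has 4 vertices, giving width 3; this decomposition certifies tw(G) ≤ 3. Conversely, {0, 3, 6, 8} is a clique of size 4, and the vertices of any clique must share a bag in every tree decomposition; so some bag has ≥ 4 vertices and tw(G) ≥ 3. Hence tw(G) = 3 exactly.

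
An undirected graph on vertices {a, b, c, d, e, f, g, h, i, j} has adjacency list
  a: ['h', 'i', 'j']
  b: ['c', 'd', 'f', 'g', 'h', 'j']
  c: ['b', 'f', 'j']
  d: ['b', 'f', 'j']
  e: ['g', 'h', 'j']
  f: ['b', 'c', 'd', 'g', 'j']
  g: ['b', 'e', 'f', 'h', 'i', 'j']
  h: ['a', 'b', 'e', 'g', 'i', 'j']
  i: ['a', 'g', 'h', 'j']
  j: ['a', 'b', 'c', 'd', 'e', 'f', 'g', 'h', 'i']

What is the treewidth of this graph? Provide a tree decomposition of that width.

Treewidth 3.
Bags: B1 = {b, g, h, j}  B2 = {b, f, g, j}  B3 = {g, h, i, j}  B4 = {a, h, i, j}  B5 = {b, c, f, j}  B6 = {b, d, f, j}  B7 = {e, g, h, j}
Tree: B1–B2, B1–B3, B3–B4, B2–B5, B2–B6, B1–B7

Every bag has size at most 4, so the width is 4 − 1 = 3 and tw(G) ≤ 3. On the other hand G contains the 4-clique {b, d, f, j}. A clique must lie in a single bag of any decomposition, so no decomposition can have width below 3. The upper and lower bounds meet at 3, so that is the treewidth.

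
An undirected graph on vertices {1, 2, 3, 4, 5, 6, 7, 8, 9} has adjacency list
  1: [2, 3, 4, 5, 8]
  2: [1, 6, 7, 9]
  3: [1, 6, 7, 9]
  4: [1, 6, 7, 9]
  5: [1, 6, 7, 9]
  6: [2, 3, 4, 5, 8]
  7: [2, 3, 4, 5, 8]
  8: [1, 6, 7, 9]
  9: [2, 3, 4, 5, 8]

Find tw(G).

A width-4 tree decomposition is:
Bags: B1 = {1, 3, 6, 7, 9}  B2 = {1, 5, 6, 7, 9}  B3 = {1, 6, 7, 8, 9}  B4 = {1, 2, 6, 7, 9}  B5 = {1, 4, 6, 7, 9}
Tree: B1–B2, B2–B3, B3–B4, B4–B5
Every bag has size at most 5, so the width is 5 − 1 = 4 and tw(G) ≤ 4. For the lower bound: the 5 vertex sets {3,7}, {1,5}, {6,8}, {9}, {2} are disjoint, each induces a connected subgraph, and every pair is joined by at least one edge of G. Contracting each set to a single vertex therefore yields K_{5} as a minor, and since treewidth is minor-monotone, tw(G) ≥ tw(K_{5}) = 4. Hence tw(G) = 4 exactly.

4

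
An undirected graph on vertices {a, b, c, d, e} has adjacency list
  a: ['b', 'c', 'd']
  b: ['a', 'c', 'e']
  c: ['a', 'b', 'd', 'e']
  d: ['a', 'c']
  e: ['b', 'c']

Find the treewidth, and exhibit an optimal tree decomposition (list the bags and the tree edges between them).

Each bag holds 3 vertices, so the decomposition has width 2, which upper-bounds the treewidth. On the other hand G contains the 3-clique {b, c, e}. A clique must lie in a single bag of any decomposition, so no decomposition can have width below 2. Combining the bounds, tw(G) = 2.

Treewidth 2.
One such decomposition:
Bags: B1 = {b, c, e}  B2 = {a, b, c}  B3 = {a, c, d}
Tree: B1–B2, B2–B3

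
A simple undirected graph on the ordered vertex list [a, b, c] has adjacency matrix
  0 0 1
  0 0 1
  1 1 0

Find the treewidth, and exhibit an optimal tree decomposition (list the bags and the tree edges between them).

Treewidth 1.
One such decomposition:
Bags: B1 = {a, c}  B2 = {b, c}
Tree: B1–B2

The largest bag has 2 vertices, giving width 1; this decomposition certifies tw(G) ≤ 1. G has an edge, so its treewidth is at least 1. Combining the bounds, tw(G) = 1.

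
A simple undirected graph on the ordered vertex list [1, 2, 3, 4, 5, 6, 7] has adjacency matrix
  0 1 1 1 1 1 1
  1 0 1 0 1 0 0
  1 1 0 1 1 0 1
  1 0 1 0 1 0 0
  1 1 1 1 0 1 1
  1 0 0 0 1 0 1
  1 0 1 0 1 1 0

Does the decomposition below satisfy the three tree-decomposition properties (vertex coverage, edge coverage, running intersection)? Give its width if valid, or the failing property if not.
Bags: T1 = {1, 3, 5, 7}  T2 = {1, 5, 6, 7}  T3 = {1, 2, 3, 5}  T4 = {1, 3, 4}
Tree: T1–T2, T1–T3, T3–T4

No — edge (5,4) lies in no bag.

A tree decomposition must satisfy three properties: every vertex lies in some bag; for every edge, both endpoints lie together in some bag; and for every vertex, the bags containing it form a connected subtree. Here edge (5,4) lies in no bag, so the decomposition is invalid.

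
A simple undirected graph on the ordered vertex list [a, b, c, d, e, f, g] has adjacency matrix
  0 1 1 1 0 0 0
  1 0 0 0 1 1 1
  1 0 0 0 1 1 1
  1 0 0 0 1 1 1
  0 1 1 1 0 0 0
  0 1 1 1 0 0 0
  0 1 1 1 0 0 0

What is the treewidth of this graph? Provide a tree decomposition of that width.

Treewidth 3.
Bags: B1 = {b, c, d, g}  B2 = {b, c, d, f}  B3 = {b, c, d, e}  B4 = {a, b, c, d}
Tree: B1–B2, B2–B3, B3–B4

Each bag holds 4 vertices, so the decomposition has width 3, which upper-bounds the treewidth. For the lower bound: the 4 vertex sets {b,g}, {d,f}, {c}, {e} are disjoint, each induces a connected subgraph, and every pair is joined by at least one edge of G. Contracting each set to a single vertex therefore yields K_{4} as a minor, and since treewidth is minor-monotone, tw(G) ≥ tw(K_{4}) = 3. Combining the bounds, tw(G) = 3.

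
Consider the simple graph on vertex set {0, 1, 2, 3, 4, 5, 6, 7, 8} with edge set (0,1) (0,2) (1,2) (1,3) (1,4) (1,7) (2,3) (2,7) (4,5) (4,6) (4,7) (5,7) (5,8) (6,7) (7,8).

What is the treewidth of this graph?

2

A width-2 tree decomposition is:
Bags: B1 = {1, 4, 7}  B2 = {4, 6, 7}  B3 = {1, 2, 7}  B4 = {4, 5, 7}  B5 = {0, 1, 2}  B6 = {5, 7, 8}  B7 = {1, 2, 3}
Tree: B1–B2, B1–B3, B1–B4, B3–B5, B4–B6, B3–B7
The largest bag has 3 vertices, giving width 2; this decomposition certifies tw(G) ≤ 2. Conversely, {0, 1, 2} is a clique of size 3, and the vertices of any clique must share a bag in every tree decomposition; so some bag has ≥ 3 vertices and tw(G) ≥ 2. Therefore the treewidth is 2.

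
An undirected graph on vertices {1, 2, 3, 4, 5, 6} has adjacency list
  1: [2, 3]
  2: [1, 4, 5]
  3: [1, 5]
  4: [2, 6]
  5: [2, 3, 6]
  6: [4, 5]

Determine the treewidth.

2

A width-2 tree decomposition is:
Bags: B1 = {1, 2, 3}  B2 = {2, 3, 5}  B3 = {2, 4, 5}  B4 = {4, 5, 6}
Tree: B1–B2, B2–B3, B3–B4
Every bag has size at most 3, so the width is 3 − 1 = 2 and tw(G) ≤ 2. For the lower bound, G contains the cycle 1–3–5–2–1, so G is not a forest; only forests have treewidth ≤ 1, hence tw(G) ≥ 2. Combining the bounds, tw(G) = 2.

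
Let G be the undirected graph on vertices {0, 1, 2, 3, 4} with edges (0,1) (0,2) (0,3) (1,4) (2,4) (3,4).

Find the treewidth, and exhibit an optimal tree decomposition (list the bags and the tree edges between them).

Every bag has size at most 3, so the width is 3 − 1 = 2 and tw(G) ≤ 2. For the lower bound, G contains the cycle 1–4–3–0–1, so G is not a forest; only forests have treewidth ≤ 1, hence tw(G) ≥ 2. The upper and lower bounds meet at 2, so that is the treewidth.

Treewidth 2.
One optimal decomposition is:
Bags: B1 = {0, 1, 4}  B2 = {0, 3, 4}  B3 = {0, 2, 4}
Tree: B1–B2, B2–B3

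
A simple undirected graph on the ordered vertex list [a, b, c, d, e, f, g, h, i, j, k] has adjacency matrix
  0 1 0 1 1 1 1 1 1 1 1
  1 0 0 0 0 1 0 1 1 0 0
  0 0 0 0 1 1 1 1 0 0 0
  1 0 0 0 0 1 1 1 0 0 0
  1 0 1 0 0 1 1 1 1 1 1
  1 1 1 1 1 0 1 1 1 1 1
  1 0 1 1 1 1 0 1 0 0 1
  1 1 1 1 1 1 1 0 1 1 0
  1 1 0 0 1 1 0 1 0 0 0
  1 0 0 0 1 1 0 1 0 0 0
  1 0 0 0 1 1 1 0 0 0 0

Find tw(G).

4

A width-4 tree decomposition is:
Bags: B1 = {a, e, f, g, k}  B2 = {a, e, f, g, h}  B3 = {a, e, f, h, i}  B4 = {a, b, f, h, i}  B5 = {a, d, f, g, h}  B6 = {c, e, f, g, h}  B7 = {a, e, f, h, j}
Tree: B1–B2, B2–B3, B3–B4, B2–B5, B2–B6, B2–B7
The largest bag has 5 vertices, giving width 4; this decomposition certifies tw(G) ≤ 4. For the lower bound, the 5 vertices {c, e, f, g, h} are pairwise adjacent, and any tree decomposition puts a clique entirely inside one bag — forcing width ≥ 4. Hence tw(G) = 4 exactly.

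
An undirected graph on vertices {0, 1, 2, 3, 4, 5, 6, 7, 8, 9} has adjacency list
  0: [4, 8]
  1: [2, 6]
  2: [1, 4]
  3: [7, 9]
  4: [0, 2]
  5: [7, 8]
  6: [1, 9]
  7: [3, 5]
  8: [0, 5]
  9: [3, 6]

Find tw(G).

A width-2 tree decomposition is:
Bags: B1 = {3, 7, 9}  B2 = {5, 7, 9}  B3 = {5, 8, 9}  B4 = {0, 8, 9}  B5 = {0, 4, 9}  B6 = {2, 4, 9}  B7 = {1, 2, 9}  B8 = {1, 6, 9}
Tree: B1–B2, B2–B3, B3–B4, B4–B5, B5–B6, B6–B7, B7–B8
Each bag holds 3 vertices, so the decomposition has width 2, which upper-bounds the treewidth. Since 9–3–7–5–8–0–4–2–1–6–9 is a cycle in G, G is not acyclic. Forests are exactly the graphs of treewidth ≤ 1, so tw(G) ≥ 2. Hence tw(G) = 2 exactly.

2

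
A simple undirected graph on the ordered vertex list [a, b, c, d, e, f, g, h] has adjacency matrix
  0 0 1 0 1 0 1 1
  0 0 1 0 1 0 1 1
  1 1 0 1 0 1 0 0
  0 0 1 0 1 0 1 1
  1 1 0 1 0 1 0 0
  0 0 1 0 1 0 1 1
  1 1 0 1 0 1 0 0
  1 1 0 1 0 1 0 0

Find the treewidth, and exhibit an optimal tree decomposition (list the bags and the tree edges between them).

Treewidth 4.
Bags: B1 = {a, b, d, e, f}  B2 = {a, b, d, f, h}  B3 = {a, b, d, f, g}  B4 = {a, b, c, d, f}
Tree: B1–B2, B2–B3, B3–B4

Every bag has size at most 5, so the width is 5 − 1 = 4 and tw(G) ≤ 4. For the lower bound: the 5 vertex sets {e,f}, {d,h}, {a,g}, {b}, {c} are disjoint, each induces a connected subgraph, and every pair is joined by at least one edge of G. Contracting each set to a single vertex therefore yields K_{5} as a minor, and since treewidth is minor-monotone, tw(G) ≥ tw(K_{5}) = 4. Hence tw(G) = 4 exactly.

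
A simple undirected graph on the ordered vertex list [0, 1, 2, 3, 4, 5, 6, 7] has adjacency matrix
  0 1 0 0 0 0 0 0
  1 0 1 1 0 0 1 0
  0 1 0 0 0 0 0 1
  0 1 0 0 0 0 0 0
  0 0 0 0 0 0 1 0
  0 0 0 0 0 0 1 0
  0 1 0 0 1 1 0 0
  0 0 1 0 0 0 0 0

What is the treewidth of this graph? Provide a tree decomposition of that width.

Each bag holds 2 vertices, so the decomposition has width 1, which upper-bounds the treewidth. Since G has at least one edge (e.g. 1–6), it is not an edgeless graph, so tw(G) ≥ 1. Combining the bounds, tw(G) = 1.

Treewidth 1.
One such decomposition:
Bags: B1 = {1, 6}  B2 = {0, 1}  B3 = {1, 2}  B4 = {2, 7}  B5 = {5, 6}  B6 = {1, 3}  B7 = {4, 6}
Tree: B1–B2, B2–B3, B3–B4, B1–B5, B3–B6, B5–B7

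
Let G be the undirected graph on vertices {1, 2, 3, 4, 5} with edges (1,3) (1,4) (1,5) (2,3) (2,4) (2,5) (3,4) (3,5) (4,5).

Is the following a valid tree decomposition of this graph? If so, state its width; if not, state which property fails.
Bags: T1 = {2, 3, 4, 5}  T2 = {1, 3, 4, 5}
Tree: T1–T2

Every vertex of G appears in some bag (union = {1, 2, 3, 4, 5}); every edge is covered by a bag; and for each vertex v the set of bags containing v is connected in the bag tree. The decomposition is therefore valid. The largest bag has 4 vertices, so the width is 3.

Yes; width 3.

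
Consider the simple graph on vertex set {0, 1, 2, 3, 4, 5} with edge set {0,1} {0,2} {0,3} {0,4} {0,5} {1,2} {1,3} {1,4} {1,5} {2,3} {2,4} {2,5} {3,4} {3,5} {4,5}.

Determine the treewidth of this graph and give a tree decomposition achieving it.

A single bag containing all 6 vertices is trivially a valid decomposition of width 5. Conversely, {0, 1, 2, 3, 4, 5} is a clique of size 6, and the vertices of any clique must share a bag in every tree decomposition; so some bag has ≥ 6 vertices and tw(G) ≥ 5. Hence tw(G) = 5 exactly.

Treewidth 5.
One optimal decomposition is:
Bags: B1 = {0, 1, 2, 3, 4, 5}
Tree: (single bag)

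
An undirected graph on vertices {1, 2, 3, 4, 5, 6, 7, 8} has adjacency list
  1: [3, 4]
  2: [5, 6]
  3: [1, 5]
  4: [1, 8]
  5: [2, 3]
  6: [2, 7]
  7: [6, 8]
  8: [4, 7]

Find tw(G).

A width-2 tree decomposition is:
Bags: B1 = {1, 4, 8}  B2 = {1, 3, 8}  B3 = {3, 5, 8}  B4 = {2, 5, 8}  B5 = {2, 6, 8}  B6 = {6, 7, 8}
Tree: B1–B2, B2–B3, B3–B4, B4–B5, B5–B6
Each bag holds 3 vertices, so the decomposition has width 2, which upper-bounds the treewidth. For the lower bound, G contains the cycle 8–4–1–3–5–2–6–7–8, so G is not a forest; only forests have treewidth ≤ 1, hence tw(G) ≥ 2. Hence tw(G) = 2 exactly.

2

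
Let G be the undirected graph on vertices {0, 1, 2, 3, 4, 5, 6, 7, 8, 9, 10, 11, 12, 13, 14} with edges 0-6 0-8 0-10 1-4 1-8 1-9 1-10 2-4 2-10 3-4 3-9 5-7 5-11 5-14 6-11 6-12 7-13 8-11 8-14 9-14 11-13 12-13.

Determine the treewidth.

3

A width-3 tree decomposition is:
Bags: B1 = {5, 7, 12, 13}  B2 = {5, 11, 12, 13}  B3 = {5, 6, 11, 12}  B4 = {5, 6, 11, 14}  B5 = {6, 8, 11, 14}  B6 = {0, 6, 8, 14}  B7 = {0, 8, 9, 14}  B8 = {0, 1, 8, 9}  B9 = {0, 1, 9, 10}  B10 = {1, 3, 9, 10}  B11 = {1, 3, 4, 10}  B12 = {2, 3, 4, 10}
Tree: B1–B2, B2–B3, B3–B4, B4–B5, B5–B6, B6–B7, B7–B8, B8–B9, B9–B10, B10–B11, B11–B12
Each bag holds 4 vertices, so the decomposition has width 3, which upper-bounds the treewidth. For the lower bound: the 4 vertex sets {7,12,13}, {5}, {11}, {0,6,8,14} are disjoint, each induces a connected subgraph, and every pair is joined by at least one edge of G. Contracting each set to a single vertex therefore yields K_{4} as a minor, and since treewidth is minor-monotone, tw(G) ≥ tw(K_{4}) = 3. The upper and lower bounds meet at 3, so that is the treewidth.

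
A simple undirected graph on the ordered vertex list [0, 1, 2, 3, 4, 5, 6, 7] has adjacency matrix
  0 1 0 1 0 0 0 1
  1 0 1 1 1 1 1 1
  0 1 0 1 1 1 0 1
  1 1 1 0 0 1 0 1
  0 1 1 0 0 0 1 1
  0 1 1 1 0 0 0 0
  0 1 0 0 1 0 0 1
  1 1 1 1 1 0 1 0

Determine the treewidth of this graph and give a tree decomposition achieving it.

Treewidth 3.
One optimal decomposition is:
Bags: B1 = {1, 2, 3, 7}  B2 = {1, 2, 4, 7}  B3 = {0, 1, 3, 7}  B4 = {1, 2, 3, 5}  B5 = {1, 4, 6, 7}
Tree: B1–B2, B1–B3, B1–B4, B2–B5

Every bag has size at most 4, so the width is 4 − 1 = 3 and tw(G) ≤ 3. Conversely, {1, 2, 3, 5} is a clique of size 4, and the vertices of any clique must share a bag in every tree decomposition; so some bag has ≥ 4 vertices and tw(G) ≥ 3. Hence tw(G) = 3 exactly.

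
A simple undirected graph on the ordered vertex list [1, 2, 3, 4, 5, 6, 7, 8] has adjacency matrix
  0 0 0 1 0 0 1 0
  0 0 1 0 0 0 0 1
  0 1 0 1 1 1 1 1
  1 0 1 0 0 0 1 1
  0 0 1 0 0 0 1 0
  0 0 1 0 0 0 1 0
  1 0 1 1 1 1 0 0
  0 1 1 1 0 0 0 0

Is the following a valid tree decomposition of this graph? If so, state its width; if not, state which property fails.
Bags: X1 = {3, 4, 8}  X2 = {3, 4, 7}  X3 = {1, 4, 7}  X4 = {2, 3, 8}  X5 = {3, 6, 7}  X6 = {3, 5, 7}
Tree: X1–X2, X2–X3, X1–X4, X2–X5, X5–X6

Every vertex of G appears in some bag (union = {1, 2, 3, 4, 5, 6, 7, 8}); every edge is covered by a bag; and for each vertex v the set of bags containing v is connected in the bag tree. The decomposition is therefore valid. The largest bag has 3 vertices, so the width is 2.

Yes; width 2.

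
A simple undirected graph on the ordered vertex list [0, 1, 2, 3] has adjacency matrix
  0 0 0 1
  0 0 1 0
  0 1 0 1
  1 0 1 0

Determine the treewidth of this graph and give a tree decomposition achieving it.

Every bag has size at most 2, so the width is 2 − 1 = 1 and tw(G) ≤ 1. Any graph with an edge has treewidth ≥ 1, and G has the edge 3–2. Therefore the treewidth is 1.

Treewidth 1.
One such decomposition:
Bags: B1 = {2, 3}  B2 = {0, 3}  B3 = {1, 2}
Tree: B1–B2, B1–B3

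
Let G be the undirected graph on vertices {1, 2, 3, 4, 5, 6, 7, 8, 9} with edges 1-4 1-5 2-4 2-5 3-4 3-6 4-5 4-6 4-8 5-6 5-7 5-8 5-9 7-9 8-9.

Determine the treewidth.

2

A width-2 tree decomposition is:
Bags: B1 = {4, 5, 6}  B2 = {2, 4, 5}  B3 = {4, 5, 8}  B4 = {5, 8, 9}  B5 = {5, 7, 9}  B6 = {3, 4, 6}  B7 = {1, 4, 5}
Tree: B1–B2, B1–B3, B3–B4, B4–B5, B1–B6, B3–B7
Every bag has size at most 3, so the width is 3 − 1 = 2 and tw(G) ≤ 2. On the other hand G contains the 3-clique {3, 4, 6}. A clique must lie in a single bag of any decomposition, so no decomposition can have width below 2. The upper and lower bounds meet at 2, so that is the treewidth.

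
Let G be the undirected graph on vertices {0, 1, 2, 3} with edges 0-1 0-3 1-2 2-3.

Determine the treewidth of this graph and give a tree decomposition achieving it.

Treewidth 2.
Bags: B1 = {0, 1, 2}  B2 = {0, 2, 3}
Tree: B1–B2

Every bag has size at most 3, so the width is 3 − 1 = 2 and tw(G) ≤ 2. The edges 0–1–2–3–0 form a cycle, so G is not a tree and its treewidth is at least 2. Combining the bounds, tw(G) = 2.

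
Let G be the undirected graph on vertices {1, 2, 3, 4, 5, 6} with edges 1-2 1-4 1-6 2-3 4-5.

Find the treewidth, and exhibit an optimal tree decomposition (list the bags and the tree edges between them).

Treewidth 1.
One optimal decomposition is:
Bags: B1 = {4, 5}  B2 = {1, 4}  B3 = {1, 6}  B4 = {1, 2}  B5 = {2, 3}
Tree: B1–B2, B2–B3, B2–B4, B4–B5

The largest bag has 2 vertices, giving width 1; this decomposition certifies tw(G) ≤ 1. Since G has at least one edge (e.g. 4–5), it is not an edgeless graph, so tw(G) ≥ 1. The upper and lower bounds meet at 1, so that is the treewidth.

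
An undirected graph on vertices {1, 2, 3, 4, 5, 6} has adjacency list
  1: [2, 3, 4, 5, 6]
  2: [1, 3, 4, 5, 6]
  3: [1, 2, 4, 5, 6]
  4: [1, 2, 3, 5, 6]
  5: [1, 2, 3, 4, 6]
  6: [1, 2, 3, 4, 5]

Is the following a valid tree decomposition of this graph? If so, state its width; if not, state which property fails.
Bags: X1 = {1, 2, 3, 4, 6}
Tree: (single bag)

No — vertex 5 appears in no bag.

A tree decomposition must satisfy three properties: every vertex lies in some bag; for every edge, both endpoints lie together in some bag; and for every vertex, the bags containing it form a connected subtree. Here vertex 5 appears in no bag, so the decomposition is invalid.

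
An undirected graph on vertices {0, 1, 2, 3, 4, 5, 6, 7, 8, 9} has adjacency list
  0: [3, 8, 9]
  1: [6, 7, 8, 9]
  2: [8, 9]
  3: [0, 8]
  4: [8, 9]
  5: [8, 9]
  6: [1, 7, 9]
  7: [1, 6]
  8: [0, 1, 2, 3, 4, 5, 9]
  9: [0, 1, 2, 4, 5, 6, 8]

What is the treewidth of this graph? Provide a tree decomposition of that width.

The largest bag has 3 vertices, giving width 2; this decomposition certifies tw(G) ≤ 2. Conversely, {0, 8, 9} is a clique of size 3, and the vertices of any clique must share a bag in every tree decomposition; so some bag has ≥ 3 vertices and tw(G) ≥ 2. Hence tw(G) = 2 exactly.

Treewidth 2.
One such decomposition:
Bags: B1 = {5, 8, 9}  B2 = {2, 8, 9}  B3 = {0, 8, 9}  B4 = {0, 3, 8}  B5 = {1, 8, 9}  B6 = {1, 6, 9}  B7 = {1, 6, 7}  B8 = {4, 8, 9}
Tree: B1–B2, B2–B3, B3–B4, B3–B5, B5–B6, B6–B7, B1–B8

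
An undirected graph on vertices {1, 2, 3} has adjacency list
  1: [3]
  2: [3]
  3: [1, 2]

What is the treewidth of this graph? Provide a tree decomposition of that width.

The largest bag has 2 vertices, giving width 1; this decomposition certifies tw(G) ≤ 1. G has an edge, so its treewidth is at least 1. Hence tw(G) = 1 exactly.

Treewidth 1.
One such decomposition:
Bags: B1 = {2, 3}  B2 = {1, 3}
Tree: B1–B2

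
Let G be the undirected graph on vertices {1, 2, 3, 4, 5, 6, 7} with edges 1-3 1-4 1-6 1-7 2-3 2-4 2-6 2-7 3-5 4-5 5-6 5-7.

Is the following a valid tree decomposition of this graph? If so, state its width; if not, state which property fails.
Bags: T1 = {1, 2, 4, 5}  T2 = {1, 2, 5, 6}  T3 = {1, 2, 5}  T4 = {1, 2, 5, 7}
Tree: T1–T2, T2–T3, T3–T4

No — vertex 3 appears in no bag.

A tree decomposition must satisfy three properties: every vertex lies in some bag; for every edge, both endpoints lie together in some bag; and for every vertex, the bags containing it form a connected subtree. Here vertex 3 appears in no bag, so the decomposition is invalid.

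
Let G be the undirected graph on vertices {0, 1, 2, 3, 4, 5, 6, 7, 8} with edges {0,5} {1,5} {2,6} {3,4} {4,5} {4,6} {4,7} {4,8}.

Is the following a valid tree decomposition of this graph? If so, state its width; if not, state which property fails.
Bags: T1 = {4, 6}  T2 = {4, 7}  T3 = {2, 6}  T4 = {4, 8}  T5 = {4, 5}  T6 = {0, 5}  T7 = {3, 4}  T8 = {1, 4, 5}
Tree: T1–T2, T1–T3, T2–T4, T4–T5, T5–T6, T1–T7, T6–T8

No — bags containing vertex 4 are not connected in the tree.

A tree decomposition must satisfy three properties: every vertex lies in some bag; for every edge, both endpoints lie together in some bag; and for every vertex, the bags containing it form a connected subtree. Here bags containing vertex 4 are not connected in the tree, so the decomposition is invalid.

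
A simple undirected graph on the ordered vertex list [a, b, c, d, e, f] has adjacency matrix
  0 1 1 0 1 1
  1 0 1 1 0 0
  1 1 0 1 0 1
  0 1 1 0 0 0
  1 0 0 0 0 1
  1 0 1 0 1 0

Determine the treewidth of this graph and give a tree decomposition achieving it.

Every bag has size at most 3, so the width is 3 − 1 = 2 and tw(G) ≤ 2. On the other hand G contains the 3-clique {a, e, f}. A clique must lie in a single bag of any decomposition, so no decomposition can have width below 2. The upper and lower bounds meet at 2, so that is the treewidth.

Treewidth 2.
One such decomposition:
Bags: B1 = {b, c, d}  B2 = {a, b, c}  B3 = {a, c, f}  B4 = {a, e, f}
Tree: B1–B2, B2–B3, B3–B4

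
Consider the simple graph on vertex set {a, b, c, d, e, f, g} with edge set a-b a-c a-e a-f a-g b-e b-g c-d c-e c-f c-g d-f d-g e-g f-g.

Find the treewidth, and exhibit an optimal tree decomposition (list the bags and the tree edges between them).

Every bag has size at most 4, so the width is 4 − 1 = 3 and tw(G) ≤ 3. For the lower bound, the 4 vertices {a, c, e, g} are pairwise adjacent, and any tree decomposition puts a clique entirely inside one bag — forcing width ≥ 3. Therefore the treewidth is 3.

Treewidth 3.
One optimal decomposition is:
Bags: B1 = {a, c, e, g}  B2 = {a, c, f, g}  B3 = {c, d, f, g}  B4 = {a, b, e, g}
Tree: B1–B2, B2–B3, B1–B4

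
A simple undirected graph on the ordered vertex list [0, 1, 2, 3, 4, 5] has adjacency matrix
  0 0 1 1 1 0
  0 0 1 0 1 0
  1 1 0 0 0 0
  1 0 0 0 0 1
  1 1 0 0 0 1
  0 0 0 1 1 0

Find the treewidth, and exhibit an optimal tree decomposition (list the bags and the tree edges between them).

Treewidth 2.
One such decomposition:
Bags: B1 = {3, 4, 5}  B2 = {0, 3, 4}  B3 = {0, 1, 4}  B4 = {0, 1, 2}
Tree: B1–B2, B2–B3, B3–B4

Each bag holds 3 vertices, so the decomposition has width 2, which upper-bounds the treewidth. The edges 5–3–0–4–5 form a cycle, so G is not a tree and its treewidth is at least 2. Therefore the treewidth is 2.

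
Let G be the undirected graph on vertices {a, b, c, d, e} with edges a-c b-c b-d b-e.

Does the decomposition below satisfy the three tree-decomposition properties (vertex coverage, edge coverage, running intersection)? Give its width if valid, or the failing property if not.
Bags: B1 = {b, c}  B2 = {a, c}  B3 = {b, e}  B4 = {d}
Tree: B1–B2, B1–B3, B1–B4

No — edge (b,d) lies in no bag.

A tree decomposition must satisfy three properties: every vertex lies in some bag; for every edge, both endpoints lie together in some bag; and for every vertex, the bags containing it form a connected subtree. Here edge (b,d) lies in no bag, so the decomposition is invalid.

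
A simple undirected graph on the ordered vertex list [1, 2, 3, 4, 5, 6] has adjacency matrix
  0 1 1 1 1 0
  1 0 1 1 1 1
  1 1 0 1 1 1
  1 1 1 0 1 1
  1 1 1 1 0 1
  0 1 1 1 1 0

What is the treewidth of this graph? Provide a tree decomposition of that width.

Treewidth 4.
One optimal decomposition is:
Bags: B1 = {2, 3, 4, 5, 6}  B2 = {1, 2, 3, 4, 5}
Tree: B1–B2

Each bag holds 5 vertices, so the decomposition has width 4, which upper-bounds the treewidth. For the lower bound, the 5 vertices {1, 2, 3, 4, 5} are pairwise adjacent, and any tree decomposition puts a clique entirely inside one bag — forcing width ≥ 4. Therefore the treewidth is 4.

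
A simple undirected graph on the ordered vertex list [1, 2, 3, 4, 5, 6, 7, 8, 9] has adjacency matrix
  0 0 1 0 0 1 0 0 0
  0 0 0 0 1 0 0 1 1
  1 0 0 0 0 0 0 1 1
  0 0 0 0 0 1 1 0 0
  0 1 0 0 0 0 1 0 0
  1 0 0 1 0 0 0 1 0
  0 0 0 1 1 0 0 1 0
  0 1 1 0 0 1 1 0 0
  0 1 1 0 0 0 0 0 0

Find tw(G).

A width-3 tree decomposition is:
Bags: B1 = {2, 3, 5, 9}  B2 = {2, 3, 5, 8}  B3 = {3, 5, 7, 8}  B4 = {1, 3, 7, 8}  B5 = {1, 6, 7, 8}  B6 = {1, 4, 6, 7}
Tree: B1–B2, B2–B3, B3–B4, B4–B5, B5–B6
The largest bag has 4 vertices, giving width 3; this decomposition certifies tw(G) ≤ 3. For the lower bound: the 4 vertex sets {2,5,9}, {3}, {8}, {1,4,6,7} are disjoint, each induces a connected subgraph, and every pair is joined by at least one edge of G. Contracting each set to a single vertex therefore yields K_{4} as a minor, and since treewidth is minor-monotone, tw(G) ≥ tw(K_{4}) = 3. The upper and lower bounds meet at 3, so that is the treewidth.

3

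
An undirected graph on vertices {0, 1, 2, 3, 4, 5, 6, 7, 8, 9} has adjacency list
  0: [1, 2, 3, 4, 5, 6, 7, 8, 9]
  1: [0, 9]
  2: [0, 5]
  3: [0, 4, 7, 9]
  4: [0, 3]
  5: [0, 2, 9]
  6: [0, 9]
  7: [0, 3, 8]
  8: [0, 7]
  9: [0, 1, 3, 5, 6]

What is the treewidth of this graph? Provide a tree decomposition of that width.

Each bag holds 3 vertices, so the decomposition has width 2, which upper-bounds the treewidth. Conversely, {0, 2, 5} is a clique of size 3, and the vertices of any clique must share a bag in every tree decomposition; so some bag has ≥ 3 vertices and tw(G) ≥ 2. The upper and lower bounds meet at 2, so that is the treewidth.

Treewidth 2.
Bags: B1 = {0, 5, 9}  B2 = {0, 6, 9}  B3 = {0, 3, 9}  B4 = {0, 3, 4}  B5 = {0, 1, 9}  B6 = {0, 2, 5}  B7 = {0, 3, 7}  B8 = {0, 7, 8}
Tree: B1–B2, B1–B3, B3–B4, B2–B5, B1–B6, B4–B7, B7–B8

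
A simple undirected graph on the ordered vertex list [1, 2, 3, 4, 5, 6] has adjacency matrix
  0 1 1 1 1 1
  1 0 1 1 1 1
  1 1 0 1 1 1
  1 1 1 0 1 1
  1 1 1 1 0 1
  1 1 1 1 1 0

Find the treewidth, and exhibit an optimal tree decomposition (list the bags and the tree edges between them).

A single bag containing all 6 vertices is trivially a valid decomposition of width 5. Conversely, {1, 2, 3, 4, 5, 6} is a clique of size 6, and the vertices of any clique must share a bag in every tree decomposition; so some bag has ≥ 6 vertices and tw(G) ≥ 5. Combining the bounds, tw(G) = 5.

Treewidth 5.
One optimal decomposition is:
Bags: B1 = {1, 2, 3, 4, 5, 6}
Tree: (single bag)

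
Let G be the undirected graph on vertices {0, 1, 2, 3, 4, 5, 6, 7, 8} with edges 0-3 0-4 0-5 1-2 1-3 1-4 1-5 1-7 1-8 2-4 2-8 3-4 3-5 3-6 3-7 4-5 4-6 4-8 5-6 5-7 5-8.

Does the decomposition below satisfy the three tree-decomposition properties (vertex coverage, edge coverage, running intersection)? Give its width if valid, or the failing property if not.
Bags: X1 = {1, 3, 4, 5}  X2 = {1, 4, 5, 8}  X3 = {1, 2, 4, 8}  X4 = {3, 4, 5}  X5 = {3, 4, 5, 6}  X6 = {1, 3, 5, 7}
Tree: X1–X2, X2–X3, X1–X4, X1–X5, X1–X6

A tree decomposition must satisfy three properties: every vertex lies in some bag; for every edge, both endpoints lie together in some bag; and for every vertex, the bags containing it form a connected subtree. Here vertex 0 appears in no bag, so the decomposition is invalid.

No — vertex 0 appears in no bag.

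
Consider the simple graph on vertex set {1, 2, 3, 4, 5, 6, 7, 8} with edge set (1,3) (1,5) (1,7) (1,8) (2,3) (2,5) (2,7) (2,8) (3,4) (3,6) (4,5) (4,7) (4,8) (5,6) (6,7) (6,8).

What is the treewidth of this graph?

A width-4 tree decomposition is:
Bags: B1 = {3, 5, 6, 7, 8}  B2 = {1, 3, 5, 7, 8}  B3 = {3, 4, 5, 7, 8}  B4 = {2, 3, 5, 7, 8}
Tree: B1–B2, B2–B3, B3–B4
The largest bag has 5 vertices, giving width 4; this decomposition certifies tw(G) ≤ 4. For the lower bound: the 5 vertex sets {6,7}, {1,3}, {4,8}, {5}, {2} are disjoint, each induces a connected subgraph, and every pair is joined by at least one edge of G. Contracting each set to a single vertex therefore yields K_{5} as a minor, and since treewidth is minor-monotone, tw(G) ≥ tw(K_{5}) = 4. Combining the bounds, tw(G) = 4.

4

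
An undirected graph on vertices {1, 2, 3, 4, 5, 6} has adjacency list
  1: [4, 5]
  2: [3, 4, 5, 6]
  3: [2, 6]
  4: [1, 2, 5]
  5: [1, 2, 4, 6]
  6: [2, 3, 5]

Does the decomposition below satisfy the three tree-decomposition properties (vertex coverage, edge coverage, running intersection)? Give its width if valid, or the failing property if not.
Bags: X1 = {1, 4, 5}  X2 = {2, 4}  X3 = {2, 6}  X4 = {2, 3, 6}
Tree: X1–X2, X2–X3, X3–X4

A tree decomposition must satisfy three properties: every vertex lies in some bag; for every edge, both endpoints lie together in some bag; and for every vertex, the bags containing it form a connected subtree. Here edge (5,2) lies in no bag, so the decomposition is invalid.

No — edge (5,2) lies in no bag.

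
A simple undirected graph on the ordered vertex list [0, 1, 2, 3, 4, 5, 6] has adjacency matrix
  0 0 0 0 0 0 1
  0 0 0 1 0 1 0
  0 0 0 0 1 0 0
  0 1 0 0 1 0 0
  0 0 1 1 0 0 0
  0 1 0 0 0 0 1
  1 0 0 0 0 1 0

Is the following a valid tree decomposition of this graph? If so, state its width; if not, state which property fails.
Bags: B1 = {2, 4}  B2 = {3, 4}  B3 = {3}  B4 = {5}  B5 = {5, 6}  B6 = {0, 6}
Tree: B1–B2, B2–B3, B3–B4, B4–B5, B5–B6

No — vertex 1 appears in no bag.

A tree decomposition must satisfy three properties: every vertex lies in some bag; for every edge, both endpoints lie together in some bag; and for every vertex, the bags containing it form a connected subtree. Here vertex 1 appears in no bag, so the decomposition is invalid.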